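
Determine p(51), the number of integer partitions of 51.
239943

p(n) counts ways to write n as a sum of positive integers (order ignored).
Euler's pentagonal recurrence: p(k) = p(k-1) + p(k-2) - p(k-5) - p(k-7) + p(k-12) + p(k-15) - ... (offsets j(3j∓1)/2, signs ++--, p(0)=1, p(<0)=0).
DP table for k = 0..50: p(0)=1, p(1)=1, p(2)=2, p(3)=3, p(4)=5, p(5)=7, p(6)=11, p(7)=15, p(8)=22, p(9)=30, p(10)=42, p(11)=56, p(12)=77, p(13)=101, p(14)=135, p(15)=176, p(16)=231, p(17)=297, p(18)=385, p(19)=490, p(20)=627, p(21)=792, p(22)=1002, p(23)=1255, p(24)=1575, p(25)=1958, p(26)=2436, p(27)=3010, p(28)=3718, p(29)=4565, p(30)=5604, p(31)=6842, p(32)=8349, p(33)=10143, p(34)=12310, p(35)=14883, p(36)=17977, p(37)=21637, p(38)=26015, p(39)=31185, p(40)=37338, p(41)=44583, p(42)=53174, p(43)=63261, p(44)=75175, p(45)=89134, p(46)=105558, p(47)=124754, p(48)=147273, p(49)=173525, p(50)=204226.
Final step: p(51) = p(50) + p(49) - p(46) - p(44) + p(39) + p(36) - p(29) - p(25) + p(16) + p(11) - p(0)
= 204226 + 173525 - 105558 - 75175 + 31185 + 17977 - 4565 - 1958 + 231 + 56 - 1
= 239943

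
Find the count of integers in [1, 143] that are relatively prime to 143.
120

143 = 11 × 13
φ(n) = n × ∏(1 - 1/p) for each prime p dividing n
φ(143) = 143 × (1 - 1/11) × (1 - 1/13) = 120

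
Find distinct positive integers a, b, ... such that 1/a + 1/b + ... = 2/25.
1/13 + 1/325

Greedy algorithm:
2/25: ceiling(25/2) = 13, use 1/13
1/325: ceiling(325/1) = 325, use 1/325
Result: 2/25 = 1/13 + 1/325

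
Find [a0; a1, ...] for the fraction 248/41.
[6; 20, 2]

Euclidean algorithm steps:
248 = 6 × 41 + 2
41 = 20 × 2 + 1
2 = 2 × 1 + 0
Continued fraction: [6; 20, 2]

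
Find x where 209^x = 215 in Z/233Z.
142

Baby-step giant-step with step n = ⌈√233⌉ = 16.
Baby steps 209^j mod 233 (j:value) for j=0..15: 0:1, 1:209, 2:110, 3:156, 4:217, 5:151, 6:104, 7:67, 8:23, 9:147, 10:200, 11:93, 12:98, 13:211, 14:62, 15:143.
Giant-step multiplier: 209^(-16) ≡ 209^(232-16) = 209^216 ≡ 37 (mod 233).
Giant steps γ_i = 215·37^i mod 233: γ_0=215, γ_1=33, γ_2=56, γ_3=208, γ_4=7, γ_5=26, γ_6=30, γ_7=178, γ_8=62 (in table at j=14).
x = i·n + j = 8·16 + 14 = 142.
Check: 209^142 ≡ 215 (mod 233).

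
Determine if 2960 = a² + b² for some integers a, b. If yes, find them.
16² + 52² (a=16, b=52)

Factorization: 2960 = 2^4 × 5 × 37
By Fermat: n is sum of two squares iff every prime p ≡ 3 (mod 4) appears to even power.
All primes ≡ 3 (mod 4) appear to even power.
Search a = 0, 1, 2, … for 2960 - a² a perfect square: first hit at a = 16: 2960 - 256 = 2704 = 52².
2960 = 16² + 52² = 256 + 2704 ✓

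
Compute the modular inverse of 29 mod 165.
74

gcd(29, 165) = 1, so the inverse exists.
Extended Euclidean algorithm on (165, 29):
165 = 5 × 29 + 20  ⟹  20 = (1)·165 + (-5)·29
29 = 1 × 20 + 9  ⟹  9 = (-1)·165 + (6)·29
20 = 2 × 9 + 2  ⟹  2 = (3)·165 + (-17)·29
9 = 4 × 2 + 1  ⟹  1 = (-13)·165 + (74)·29
So (74)·29 ≡ 1 (mod 165), i.e. 29^(-1) ≡ 74 (mod 165).
Check: 29 × 74 = 2146 ≡ 1 (mod 165)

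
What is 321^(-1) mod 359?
85

gcd(321, 359) = 1, so the inverse exists.
Extended Euclidean algorithm on (359, 321):
359 = 1 × 321 + 38  ⟹  38 = (1)·359 + (-1)·321
321 = 8 × 38 + 17  ⟹  17 = (-8)·359 + (9)·321
38 = 2 × 17 + 4  ⟹  4 = (17)·359 + (-19)·321
17 = 4 × 4 + 1  ⟹  1 = (-76)·359 + (85)·321
So (85)·321 ≡ 1 (mod 359), i.e. 321^(-1) ≡ 85 (mod 359).
Check: 321 × 85 = 27285 ≡ 1 (mod 359)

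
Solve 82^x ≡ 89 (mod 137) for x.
101

Baby-step giant-step with step n = ⌈√137⌉ = 12.
Baby steps 82^j mod 137 (j:value) for j=0..11: 0:1, 1:82, 2:11, 3:80, 4:121, 5:58, 6:98, 7:90, 8:119, 9:31, 10:76, 11:67.
Giant-step multiplier: 82^(-12) ≡ 82^(136-12) = 82^124 ≡ 49 (mod 137).
Giant steps γ_i = 89·49^i mod 137: γ_0=89, γ_1=114, γ_2=106, γ_3=125, γ_4=97, γ_5=95, γ_6=134, γ_7=127, γ_8=58 (in table at j=5).
x = i·n + j = 8·12 + 5 = 101.
Check: 82^101 ≡ 89 (mod 137).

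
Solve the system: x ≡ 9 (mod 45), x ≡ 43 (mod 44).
1539

Using Chinese Remainder Theorem:
M = 45 × 44 = 1980
M1 = 44, M2 = 45
y1 = 44^(-1) mod 45 = 44
y2 = 45^(-1) mod 44 = 1
x = (9×44×44 + 43×45×1) mod 1980 = 1539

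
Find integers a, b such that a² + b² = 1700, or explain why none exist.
10² + 40² (a=10, b=40)

Factorization: 1700 = 2^2 × 5^2 × 17
By Fermat: n is sum of two squares iff every prime p ≡ 3 (mod 4) appears to even power.
All primes ≡ 3 (mod 4) appear to even power.
Search a = 0, 1, 2, … for 1700 - a² a perfect square: first hit at a = 10: 1700 - 100 = 1600 = 40².
1700 = 10² + 40² = 100 + 1600 ✓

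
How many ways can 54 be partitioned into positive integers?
386155

p(n) counts ways to write n as a sum of positive integers (order ignored).
Euler's pentagonal recurrence: p(k) = p(k-1) + p(k-2) - p(k-5) - p(k-7) + p(k-12) + p(k-15) - ... (offsets j(3j∓1)/2, signs ++--, p(0)=1, p(<0)=0).
DP table for k = 0..53: p(0)=1, p(1)=1, p(2)=2, p(3)=3, p(4)=5, p(5)=7, p(6)=11, p(7)=15, p(8)=22, p(9)=30, p(10)=42, p(11)=56, p(12)=77, p(13)=101, p(14)=135, p(15)=176, p(16)=231, p(17)=297, p(18)=385, p(19)=490, p(20)=627, p(21)=792, p(22)=1002, p(23)=1255, p(24)=1575, p(25)=1958, p(26)=2436, p(27)=3010, p(28)=3718, p(29)=4565, p(30)=5604, p(31)=6842, p(32)=8349, p(33)=10143, p(34)=12310, p(35)=14883, p(36)=17977, p(37)=21637, p(38)=26015, p(39)=31185, p(40)=37338, p(41)=44583, p(42)=53174, p(43)=63261, p(44)=75175, p(45)=89134, p(46)=105558, p(47)=124754, p(48)=147273, p(49)=173525, p(50)=204226, p(51)=239943, p(52)=281589, p(53)=329931.
Final step: p(54) = p(53) + p(52) - p(49) - p(47) + p(42) + p(39) - p(32) - p(28) + p(19) + p(14) - p(3)
= 329931 + 281589 - 173525 - 124754 + 53174 + 31185 - 8349 - 3718 + 490 + 135 - 3
= 386155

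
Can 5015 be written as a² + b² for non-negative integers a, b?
Not possible

Factorization: 5015 = 5 × 17 × 59
By Fermat: n is sum of two squares iff every prime p ≡ 3 (mod 4) appears to even power.
Prime(s) ≡ 3 (mod 4) with odd exponent: [(59, 1)]
Therefore 5015 cannot be expressed as a² + b².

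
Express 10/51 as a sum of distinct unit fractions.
1/6 + 1/34

Greedy algorithm:
10/51: ceiling(51/10) = 6, use 1/6
1/34: ceiling(34/1) = 34, use 1/34
Result: 10/51 = 1/6 + 1/34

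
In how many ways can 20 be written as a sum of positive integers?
627

p(n) counts ways to write n as a sum of positive integers (order ignored).
Euler's pentagonal recurrence: p(k) = p(k-1) + p(k-2) - p(k-5) - p(k-7) + p(k-12) + p(k-15) - ... (offsets j(3j∓1)/2, signs ++--, p(0)=1, p(<0)=0).
DP table for k = 0..19: p(0)=1, p(1)=1, p(2)=2, p(3)=3, p(4)=5, p(5)=7, p(6)=11, p(7)=15, p(8)=22, p(9)=30, p(10)=42, p(11)=56, p(12)=77, p(13)=101, p(14)=135, p(15)=176, p(16)=231, p(17)=297, p(18)=385, p(19)=490.
Final step: p(20) = p(19) + p(18) - p(15) - p(13) + p(8) + p(5)
= 490 + 385 - 176 - 101 + 22 + 7
= 627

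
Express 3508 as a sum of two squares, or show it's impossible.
12² + 58² (a=12, b=58)

Factorization: 3508 = 2^2 × 877
By Fermat: n is sum of two squares iff every prime p ≡ 3 (mod 4) appears to even power.
All primes ≡ 3 (mod 4) appear to even power.
Search a = 0, 1, 2, … for 3508 - a² a perfect square: first hit at a = 12: 3508 - 144 = 3364 = 58².
3508 = 12² + 58² = 144 + 3364 ✓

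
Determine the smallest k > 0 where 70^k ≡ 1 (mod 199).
99

199 is prime, so ord(70) divides φ(199) = 198.
Divisors of 198: 1, 2, 3, 6, 9, 11, 18, 22, 33, 66, 99, 198.
Repeated squaring: 70^1 ≡ 70, 70^2 ≡ 124, 70^4 ≡ 53, 70^8 ≡ 23, 70^16 ≡ 131, 70^32 ≡ 47, 70^64 ≡ 20, 70^128 ≡ 2 (mod 199).
Test 70^d mod 199 for each divisor d in increasing order:
70^1 ≡ 70
70^2 ≡ 124
70^3 = 70^2·70^1 ≡ 123
70^6 = 70^4·70^2 ≡ 5
70^9 = 70^8·70^1 ≡ 18
70^11 = 70^8·70^2·70^1 ≡ 43
70^18 = 70^16·70^2 ≡ 125
70^22 = 70^16·70^4·70^2 ≡ 58
70^33 = 70^32·70^1 ≡ 106
70^66 = 70^64·70^2 ≡ 92
70^99 = 70^64·70^32·70^2·70^1 ≡ 1  ← first divisor giving 1
The order is 99.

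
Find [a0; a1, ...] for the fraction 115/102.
[1; 7, 1, 5, 2]

Euclidean algorithm steps:
115 = 1 × 102 + 13
102 = 7 × 13 + 11
13 = 1 × 11 + 2
11 = 5 × 2 + 1
2 = 2 × 1 + 0
Continued fraction: [1; 7, 1, 5, 2]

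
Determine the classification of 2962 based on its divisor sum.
deficient

Proper divisors of 2962: sum = 1 + 2 + 1481 = 1484
Since 1484 < 2962, 2962 is deficient.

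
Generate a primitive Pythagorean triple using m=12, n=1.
(143, 24, 145)

Euclid's formula: a = m² - n², b = 2mn, c = m² + n²
m = 12, n = 1
a = 12² - 1² = 144 - 1 = 143
b = 2 × 12 × 1 = 24
c = 12² + 1² = 144 + 1 = 145
Verification: 143² + 24² = 20449 + 576 = 21025 = 145² ✓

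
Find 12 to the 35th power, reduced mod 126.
108

Repeated squaring. Binary of 35 = 100011.
12^1 ≡ 12 (mod 126); 12^2 ≡ 18 (mod 126); 12^4 ≡ 72 (mod 126); 12^8 ≡ 18 (mod 126); 12^16 ≡ 72 (mod 126); 12^32 ≡ 18 (mod 126)
12^35 = 12^1 × 12^2 × 12^32 ≡ 108 (mod 126)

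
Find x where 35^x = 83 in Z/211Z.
112

Baby-step giant-step with step n = ⌈√211⌉ = 15.
Baby steps 35^j mod 211 (j:value) for j=0..14: 0:1, 1:35, 2:170, 3:42, 4:204, 5:177, 6:76, 7:128, 8:49, 9:27, 10:101, 11:159, 12:79, 13:22, 14:137.
Giant-step multiplier: 35^(-15) ≡ 35^(210-15) = 35^195 ≡ 40 (mod 211).
Giant steps γ_i = 83·40^i mod 211: γ_0=83, γ_1=155, γ_2=81, γ_3=75, γ_4=46, γ_5=152, γ_6=172, γ_7=128 (in table at j=7).
x = i·n + j = 7·15 + 7 = 112.
Check: 35^112 ≡ 83 (mod 211).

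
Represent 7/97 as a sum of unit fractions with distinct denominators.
1/14 + 1/1358

Greedy algorithm:
7/97: ceiling(97/7) = 14, use 1/14
1/1358: ceiling(1358/1) = 1358, use 1/1358
Result: 7/97 = 1/14 + 1/1358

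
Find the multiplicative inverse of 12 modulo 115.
48

gcd(12, 115) = 1, so the inverse exists.
Extended Euclidean algorithm on (115, 12):
115 = 9 × 12 + 7  ⟹  7 = (1)·115 + (-9)·12
12 = 1 × 7 + 5  ⟹  5 = (-1)·115 + (10)·12
7 = 1 × 5 + 2  ⟹  2 = (2)·115 + (-19)·12
5 = 2 × 2 + 1  ⟹  1 = (-5)·115 + (48)·12
So (48)·12 ≡ 1 (mod 115), i.e. 12^(-1) ≡ 48 (mod 115).
Check: 12 × 48 = 576 ≡ 1 (mod 115)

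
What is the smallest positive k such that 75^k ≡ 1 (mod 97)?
4

97 is prime, so ord(75) divides φ(97) = 96.
Divisors of 96: 1, 2, 3, 4, 6, 8, 12, 16, 24, 32, 48, 96.
Repeated squaring: 75^1 ≡ 75, 75^2 ≡ 96, 75^4 ≡ 1, 75^8 ≡ 1, 75^16 ≡ 1, 75^32 ≡ 1, 75^64 ≡ 1 (mod 97).
Test 75^d mod 97 for each divisor d in increasing order:
75^1 ≡ 75
75^2 ≡ 96
75^3 = 75^2·75^1 ≡ 22
75^4 ≡ 1  ← first divisor giving 1
The order is 4.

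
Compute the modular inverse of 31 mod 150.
121

gcd(31, 150) = 1, so the inverse exists.
Extended Euclidean algorithm on (150, 31):
150 = 4 × 31 + 26  ⟹  26 = (1)·150 + (-4)·31
31 = 1 × 26 + 5  ⟹  5 = (-1)·150 + (5)·31
26 = 5 × 5 + 1  ⟹  1 = (6)·150 + (-29)·31
So (-29)·31 ≡ 1 (mod 150), i.e. 31^(-1) ≡ -29 ≡ 121 (mod 150).
Check: 31 × 121 = 3751 ≡ 1 (mod 150)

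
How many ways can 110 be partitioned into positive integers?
607163746

p(n) counts ways to write n as a sum of positive integers (order ignored).
Euler's pentagonal recurrence: p(k) = p(k-1) + p(k-2) - p(k-5) - p(k-7) + p(k-12) + p(k-15) - ... (offsets j(3j∓1)/2, signs ++--, p(0)=1, p(<0)=0).
DP table for k = 0..109: p(0)=1, p(1)=1, p(2)=2, p(3)=3, p(4)=5, p(5)=7, p(6)=11, p(7)=15, p(8)=22, p(9)=30, p(10)=42, p(11)=56, p(12)=77, p(13)=101, p(14)=135, p(15)=176, p(16)=231, p(17)=297, p(18)=385, p(19)=490, p(20)=627, p(21)=792, p(22)=1002, p(23)=1255, p(24)=1575, p(25)=1958, p(26)=2436, p(27)=3010, p(28)=3718, p(29)=4565, p(30)=5604, p(31)=6842, p(32)=8349, p(33)=10143, p(34)=12310, p(35)=14883, p(36)=17977, p(37)=21637, p(38)=26015, p(39)=31185, p(40)=37338, p(41)=44583, p(42)=53174, p(43)=63261, p(44)=75175, p(45)=89134, p(46)=105558, p(47)=124754, p(48)=147273, p(49)=173525, p(50)=204226, p(51)=239943, p(52)=281589, p(53)=329931, p(54)=386155, p(55)=451276, p(56)=526823, p(57)=614154, p(58)=715220, p(59)=831820, p(60)=966467, p(61)=1121505, p(62)=1300156, p(63)=1505499, p(64)=1741630, p(65)=2012558, p(66)=2323520, p(67)=2679689, p(68)=3087735, p(69)=3554345, p(70)=4087968, p(71)=4697205, p(72)=5392783, p(73)=6185689, p(74)=7089500, p(75)=8118264, p(76)=9289091, p(77)=10619863, p(78)=12132164, p(79)=13848650, p(80)=15796476, p(81)=18004327, p(82)=20506255, p(83)=23338469, p(84)=26543660, p(85)=30167357, p(86)=34262962, p(87)=38887673, p(88)=44108109, p(89)=49995925, p(90)=56634173, p(91)=64112359, p(92)=72533807, p(93)=82010177, p(94)=92669720, p(95)=104651419, p(96)=118114304, p(97)=133230930, p(98)=150198136, p(99)=169229875, p(100)=190569292, p(101)=214481126, p(102)=241265379, p(103)=271248950, p(104)=304801365, p(105)=342325709, p(106)=384276336, p(107)=431149389, p(108)=483502844, p(109)=541946240.
Final step: p(110) = p(109) + p(108) - p(105) - p(103) + p(98) + p(95) - p(88) - p(84) + p(75) + p(70) - p(59) - p(53) + p(40) + p(33) - p(18) - p(10)
= 541946240 + 483502844 - 342325709 - 271248950 + 150198136 + 104651419 - 44108109 - 26543660 + 8118264 + 4087968 - 831820 - 329931 + 37338 + 10143 - 385 - 42
= 607163746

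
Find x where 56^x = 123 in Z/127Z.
9

Baby-step giant-step with step n = ⌈√127⌉ = 12.
Baby steps 56^j mod 127 (j:value) for j=0..11: 0:1, 1:56, 2:88, 3:102, 4:124, 5:86, 6:117, 7:75, 8:9, 9:123, 10:30, 11:29.
h = 123 is already in the table at j=9, so x = 9.
Check: 56^9 ≡ 123 (mod 127).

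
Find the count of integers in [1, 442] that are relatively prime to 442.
192

442 = 2 × 13 × 17
φ(n) = n × ∏(1 - 1/p) for each prime p dividing n
φ(442) = 442 × (1 - 1/2) × (1 - 1/13) × (1 - 1/17) = 192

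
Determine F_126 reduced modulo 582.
446

Matrix identity: Q^n = [[F_(n+1), F_n], [F_n, F_(n-1)]] with Q = [[1,1],[1,0]].
n = 126 = 1111110₂. Square-and-multiply, entries mod 582:
Q^1 = [[1,1],[1,0]]
Q^3 = (Q^1)²·Q = [[3,2],[2,1]]
Q^7 = (Q^3)²·Q = [[21,13],[13,8]]
Q^15 = (Q^7)²·Q = [[405,28],[28,377]]
Q^31 = (Q^15)²·Q = [[465,103],[103,362]]
Q^63 = (Q^31)²·Q = [[63,436],[436,209]]
Q^126 = (Q^63)² = [[259,446],[446,395]]
F_126 mod 582 = Q^126[0][1] = 446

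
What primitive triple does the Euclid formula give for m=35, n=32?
(201, 2240, 2249)

Euclid's formula: a = m² - n², b = 2mn, c = m² + n²
m = 35, n = 32
a = 35² - 32² = 1225 - 1024 = 201
b = 2 × 35 × 32 = 2240
c = 35² + 32² = 1225 + 1024 = 2249
Verification: 201² + 2240² = 40401 + 5017600 = 5058001 = 2249² ✓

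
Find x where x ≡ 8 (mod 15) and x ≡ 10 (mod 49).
353

Using Chinese Remainder Theorem:
M = 15 × 49 = 735
M1 = 49, M2 = 15
y1 = 49^(-1) mod 15 = 4
y2 = 15^(-1) mod 49 = 36
x = (8×49×4 + 10×15×36) mod 735 = 353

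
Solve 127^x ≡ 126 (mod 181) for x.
152

Baby-step giant-step with step n = ⌈√181⌉ = 14.
Baby steps 127^j mod 181 (j:value) for j=0..13: 0:1, 1:127, 2:20, 3:6, 4:38, 5:120, 6:36, 7:47, 8:177, 9:35, 10:101, 11:157, 12:29, 13:63.
Giant-step multiplier: 127^(-14) ≡ 127^(180-14) = 127^166 ≡ 137 (mod 181).
Giant steps γ_i = 126·137^i mod 181: γ_0=126, γ_1=67, γ_2=129, γ_3=116, γ_4=145, γ_5=136, γ_6=170, γ_7=122, γ_8=62, γ_9=168, γ_10=29 (in table at j=12).
x = i·n + j = 10·14 + 12 = 152.
Check: 127^152 ≡ 126 (mod 181).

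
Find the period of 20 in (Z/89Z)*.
44

89 is prime, so ord(20) divides φ(89) = 88.
Divisors of 88: 1, 2, 4, 8, 11, 22, 44, 88.
Repeated squaring: 20^1 ≡ 20, 20^2 ≡ 44, 20^4 ≡ 67, 20^8 ≡ 39, 20^16 ≡ 8, 20^32 ≡ 64, 20^64 ≡ 2 (mod 89).
Test 20^d mod 89 for each divisor d in increasing order:
20^1 ≡ 20
20^2 ≡ 44
20^4 ≡ 67
20^8 ≡ 39
20^11 = 20^8·20^2·20^1 ≡ 55
20^22 = 20^16·20^4·20^2 ≡ 88
20^44 = 20^32·20^8·20^4 ≡ 1  ← first divisor giving 1
The order is 44.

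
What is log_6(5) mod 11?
6

Baby-step giant-step with step n = ⌈√11⌉ = 4.
Baby steps 6^j mod 11 (j:value) for j=0..3: 0:1, 1:6, 2:3, 3:7.
Giant-step multiplier: 6^(-4) ≡ 6^(10-4) = 6^6 ≡ 5 (mod 11).
Giant steps γ_i = 5·5^i mod 11: γ_0=5, γ_1=3 (in table at j=2).
x = i·n + j = 1·4 + 2 = 6.
Check: 6^6 ≡ 5 (mod 11).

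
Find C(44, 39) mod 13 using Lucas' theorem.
1

Using Lucas' theorem:
Write n=44 and k=39 in base 13:
n in base 13: [3, 5]
k in base 13: [3, 0]
C(44,39) mod 13 = ∏ C(n_i, k_i) mod 13
Digit binomials (mod 13): C(3,3) = 1; C(5,0) = 1
Product: 1 × 1 = 1 ≡ 1 (mod 13)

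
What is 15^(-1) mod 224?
15

gcd(15, 224) = 1, so the inverse exists.
Extended Euclidean algorithm on (224, 15):
224 = 14 × 15 + 14  ⟹  14 = (1)·224 + (-14)·15
15 = 1 × 14 + 1  ⟹  1 = (-1)·224 + (15)·15
So (15)·15 ≡ 1 (mod 224), i.e. 15^(-1) ≡ 15 (mod 224).
Check: 15 × 15 = 225 ≡ 1 (mod 224)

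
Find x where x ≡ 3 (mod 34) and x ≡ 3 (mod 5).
3

Using Chinese Remainder Theorem:
M = 34 × 5 = 170
M1 = 5, M2 = 34
y1 = 5^(-1) mod 34 = 7
y2 = 34^(-1) mod 5 = 4
x = (3×5×7 + 3×34×4) mod 170 = 3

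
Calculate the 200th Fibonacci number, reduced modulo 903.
315

Matrix identity: Q^n = [[F_(n+1), F_n], [F_n, F_(n-1)]] with Q = [[1,1],[1,0]].
n = 200 = 11001000₂. Square-and-multiply, entries mod 903:
Q^1 = [[1,1],[1,0]]
Q^3 = (Q^1)²·Q = [[3,2],[2,1]]
Q^6 = (Q^3)² = [[13,8],[8,5]]
Q^12 = (Q^6)² = [[233,144],[144,89]]
Q^25 = (Q^12)²·Q = [[391,76],[76,315]]
Q^50 = (Q^25)² = [[632,379],[379,253]]
Q^100 = (Q^50)² = [[362,402],[402,863]]
Q^200 = (Q^100)² = [[76,315],[315,664]]
F_200 mod 903 = Q^200[0][1] = 315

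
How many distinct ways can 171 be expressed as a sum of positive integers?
301384802048

p(n) counts ways to write n as a sum of positive integers (order ignored).
Euler's pentagonal recurrence: p(k) = p(k-1) + p(k-2) - p(k-5) - p(k-7) + p(k-12) + p(k-15) - ... (offsets j(3j∓1)/2, signs ++--, p(0)=1, p(<0)=0).
DP table for k = 0..170: p(0)=1, p(1)=1, p(2)=2, p(3)=3, p(4)=5, p(5)=7, p(6)=11, p(7)=15, p(8)=22, p(9)=30, p(10)=42, p(11)=56, p(12)=77, p(13)=101, p(14)=135, p(15)=176, p(16)=231, p(17)=297, p(18)=385, p(19)=490, p(20)=627, p(21)=792, p(22)=1002, p(23)=1255, p(24)=1575, p(25)=1958, p(26)=2436, p(27)=3010, p(28)=3718, p(29)=4565, p(30)=5604, p(31)=6842, p(32)=8349, p(33)=10143, p(34)=12310, p(35)=14883, p(36)=17977, p(37)=21637, p(38)=26015, p(39)=31185, p(40)=37338, p(41)=44583, p(42)=53174, p(43)=63261, p(44)=75175, p(45)=89134, p(46)=105558, p(47)=124754, p(48)=147273, p(49)=173525, p(50)=204226, p(51)=239943, p(52)=281589, p(53)=329931, p(54)=386155, p(55)=451276, p(56)=526823, p(57)=614154, p(58)=715220, p(59)=831820, p(60)=966467, p(61)=1121505, p(62)=1300156, p(63)=1505499, p(64)=1741630, p(65)=2012558, p(66)=2323520, p(67)=2679689, p(68)=3087735, p(69)=3554345, p(70)=4087968, p(71)=4697205, p(72)=5392783, p(73)=6185689, p(74)=7089500, p(75)=8118264, p(76)=9289091, p(77)=10619863, p(78)=12132164, p(79)=13848650, p(80)=15796476, p(81)=18004327, p(82)=20506255, p(83)=23338469, p(84)=26543660, p(85)=30167357, p(86)=34262962, p(87)=38887673, p(88)=44108109, p(89)=49995925, p(90)=56634173, p(91)=64112359, p(92)=72533807, p(93)=82010177, p(94)=92669720, p(95)=104651419, p(96)=118114304, p(97)=133230930, p(98)=150198136, p(99)=169229875, p(100)=190569292, p(101)=214481126, p(102)=241265379, p(103)=271248950, p(104)=304801365, p(105)=342325709, p(106)=384276336, p(107)=431149389, p(108)=483502844, p(109)=541946240, p(110)=607163746, p(111)=679903203, p(112)=761002156, p(113)=851376628, p(114)=952050665, p(115)=1064144451, p(116)=1188908248, p(117)=1327710076, p(118)=1482074143, p(119)=1653668665, p(120)=1844349560, p(121)=2056148051, p(122)=2291320912, p(123)=2552338241, p(124)=2841940500, p(125)=3163127352, p(126)=3519222692, p(127)=3913864295, p(128)=4351078600, p(129)=4835271870, p(130)=5371315400, p(131)=5964539504, p(132)=6620830889, p(133)=7346629512, p(134)=8149040695, p(135)=9035836076, p(136)=10015581680, p(137)=11097645016, p(138)=12292341831, p(139)=13610949895, p(140)=15065878135, p(141)=16670689208, p(142)=18440293320, p(143)=20390982757, p(144)=22540654445, p(145)=24908858009, p(146)=27517052599, p(147)=30388671978, p(148)=33549419497, p(149)=37027355200, p(150)=40853235313, p(151)=45060624582, p(152)=49686288421, p(153)=54770336324, p(154)=60356673280, p(155)=66493182097, p(156)=73232243759, p(157)=80630964769, p(158)=88751778802, p(159)=97662728555, p(160)=107438159466, p(161)=118159068427, p(162)=129913904637, p(163)=142798995930, p(164)=156919475295, p(165)=172389800255, p(166)=189334822579, p(167)=207890420102, p(168)=228204732751, p(169)=250438925115, p(170)=274768617130.
Final step: p(171) = p(170) + p(169) - p(166) - p(164) + p(159) + p(156) - p(149) - p(145) + p(136) + p(131) - p(120) - p(114) + p(101) + p(94) - p(79) - p(71) + p(54) + p(45) - p(26) - p(16)
= 274768617130 + 250438925115 - 189334822579 - 156919475295 + 97662728555 + 73232243759 - 37027355200 - 24908858009 + 10015581680 + 5964539504 - 1844349560 - 952050665 + 214481126 + 92669720 - 13848650 - 4697205 + 386155 + 89134 - 2436 - 231
= 301384802048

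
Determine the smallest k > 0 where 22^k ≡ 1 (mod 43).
14

43 is prime, so ord(22) divides φ(43) = 42.
Divisors of 42: 1, 2, 3, 6, 7, 14, 21, 42.
Repeated squaring: 22^1 ≡ 22, 22^2 ≡ 11, 22^4 ≡ 35, 22^8 ≡ 21, 22^16 ≡ 11, 22^32 ≡ 35 (mod 43).
Test 22^d mod 43 for each divisor d in increasing order:
22^1 ≡ 22
22^2 ≡ 11
22^3 = 22^2·22^1 ≡ 27
22^6 = 22^4·22^2 ≡ 41
22^7 = 22^4·22^2·22^1 ≡ 42
22^14 = 22^8·22^4·22^2 ≡ 1  ← first divisor giving 1
The order is 14.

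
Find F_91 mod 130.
39

Matrix identity: Q^n = [[F_(n+1), F_n], [F_n, F_(n-1)]] with Q = [[1,1],[1,0]].
n = 91 = 1011011₂. Square-and-multiply, entries mod 130:
Q^1 = [[1,1],[1,0]]
Q^2 = (Q^1)² = [[2,1],[1,1]]
Q^5 = (Q^2)²·Q = [[8,5],[5,3]]
Q^11 = (Q^5)²·Q = [[14,89],[89,55]]
Q^22 = (Q^11)² = [[57,31],[31,26]]
Q^45 = (Q^22)²·Q = [[23,50],[50,103]]
Q^91 = (Q^45)²·Q = [[99,39],[39,60]]
F_91 mod 130 = Q^91[0][1] = 39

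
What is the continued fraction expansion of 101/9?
[11; 4, 2]

Euclidean algorithm steps:
101 = 11 × 9 + 2
9 = 4 × 2 + 1
2 = 2 × 1 + 0
Continued fraction: [11; 4, 2]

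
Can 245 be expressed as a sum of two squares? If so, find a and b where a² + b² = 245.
7² + 14² (a=7, b=14)

Factorization: 245 = 5 × 7^2
By Fermat: n is sum of two squares iff every prime p ≡ 3 (mod 4) appears to even power.
All primes ≡ 3 (mod 4) appear to even power.
Search a = 0, 1, 2, … for 245 - a² a perfect square: first hit at a = 7: 245 - 49 = 196 = 14².
245 = 7² + 14² = 49 + 196 ✓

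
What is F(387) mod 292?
82

Matrix identity: Q^n = [[F_(n+1), F_n], [F_n, F_(n-1)]] with Q = [[1,1],[1,0]].
n = 387 = 110000011₂. Square-and-multiply, entries mod 292:
Q^1 = [[1,1],[1,0]]
Q^3 = (Q^1)²·Q = [[3,2],[2,1]]
Q^6 = (Q^3)² = [[13,8],[8,5]]
Q^12 = (Q^6)² = [[233,144],[144,89]]
Q^24 = (Q^12)² = [[273,232],[232,41]]
Q^48 = (Q^24)² = [[165,140],[140,25]]
Q^96 = (Q^48)² = [[105,28],[28,77]]
Q^193 = (Q^96)²·Q = [[261,129],[129,132]]
Q^387 = (Q^193)²·Q = [[263,82],[82,181]]
F_387 mod 292 = Q^387[0][1] = 82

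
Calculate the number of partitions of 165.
172389800255

p(n) counts ways to write n as a sum of positive integers (order ignored).
Euler's pentagonal recurrence: p(k) = p(k-1) + p(k-2) - p(k-5) - p(k-7) + p(k-12) + p(k-15) - ... (offsets j(3j∓1)/2, signs ++--, p(0)=1, p(<0)=0).
DP table for k = 0..164: p(0)=1, p(1)=1, p(2)=2, p(3)=3, p(4)=5, p(5)=7, p(6)=11, p(7)=15, p(8)=22, p(9)=30, p(10)=42, p(11)=56, p(12)=77, p(13)=101, p(14)=135, p(15)=176, p(16)=231, p(17)=297, p(18)=385, p(19)=490, p(20)=627, p(21)=792, p(22)=1002, p(23)=1255, p(24)=1575, p(25)=1958, p(26)=2436, p(27)=3010, p(28)=3718, p(29)=4565, p(30)=5604, p(31)=6842, p(32)=8349, p(33)=10143, p(34)=12310, p(35)=14883, p(36)=17977, p(37)=21637, p(38)=26015, p(39)=31185, p(40)=37338, p(41)=44583, p(42)=53174, p(43)=63261, p(44)=75175, p(45)=89134, p(46)=105558, p(47)=124754, p(48)=147273, p(49)=173525, p(50)=204226, p(51)=239943, p(52)=281589, p(53)=329931, p(54)=386155, p(55)=451276, p(56)=526823, p(57)=614154, p(58)=715220, p(59)=831820, p(60)=966467, p(61)=1121505, p(62)=1300156, p(63)=1505499, p(64)=1741630, p(65)=2012558, p(66)=2323520, p(67)=2679689, p(68)=3087735, p(69)=3554345, p(70)=4087968, p(71)=4697205, p(72)=5392783, p(73)=6185689, p(74)=7089500, p(75)=8118264, p(76)=9289091, p(77)=10619863, p(78)=12132164, p(79)=13848650, p(80)=15796476, p(81)=18004327, p(82)=20506255, p(83)=23338469, p(84)=26543660, p(85)=30167357, p(86)=34262962, p(87)=38887673, p(88)=44108109, p(89)=49995925, p(90)=56634173, p(91)=64112359, p(92)=72533807, p(93)=82010177, p(94)=92669720, p(95)=104651419, p(96)=118114304, p(97)=133230930, p(98)=150198136, p(99)=169229875, p(100)=190569292, p(101)=214481126, p(102)=241265379, p(103)=271248950, p(104)=304801365, p(105)=342325709, p(106)=384276336, p(107)=431149389, p(108)=483502844, p(109)=541946240, p(110)=607163746, p(111)=679903203, p(112)=761002156, p(113)=851376628, p(114)=952050665, p(115)=1064144451, p(116)=1188908248, p(117)=1327710076, p(118)=1482074143, p(119)=1653668665, p(120)=1844349560, p(121)=2056148051, p(122)=2291320912, p(123)=2552338241, p(124)=2841940500, p(125)=3163127352, p(126)=3519222692, p(127)=3913864295, p(128)=4351078600, p(129)=4835271870, p(130)=5371315400, p(131)=5964539504, p(132)=6620830889, p(133)=7346629512, p(134)=8149040695, p(135)=9035836076, p(136)=10015581680, p(137)=11097645016, p(138)=12292341831, p(139)=13610949895, p(140)=15065878135, p(141)=16670689208, p(142)=18440293320, p(143)=20390982757, p(144)=22540654445, p(145)=24908858009, p(146)=27517052599, p(147)=30388671978, p(148)=33549419497, p(149)=37027355200, p(150)=40853235313, p(151)=45060624582, p(152)=49686288421, p(153)=54770336324, p(154)=60356673280, p(155)=66493182097, p(156)=73232243759, p(157)=80630964769, p(158)=88751778802, p(159)=97662728555, p(160)=107438159466, p(161)=118159068427, p(162)=129913904637, p(163)=142798995930, p(164)=156919475295.
Final step: p(165) = p(164) + p(163) - p(160) - p(158) + p(153) + p(150) - p(143) - p(139) + p(130) + p(125) - p(114) - p(108) + p(95) + p(88) - p(73) - p(65) + p(48) + p(39) - p(20) - p(10)
= 156919475295 + 142798995930 - 107438159466 - 88751778802 + 54770336324 + 40853235313 - 20390982757 - 13610949895 + 5371315400 + 3163127352 - 952050665 - 483502844 + 104651419 + 44108109 - 6185689 - 2012558 + 147273 + 31185 - 627 - 42
= 172389800255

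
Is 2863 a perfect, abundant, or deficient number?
deficient

Proper divisors of 2863: sum = 1 + 7 + 409 = 417
Since 417 < 2863, 2863 is deficient.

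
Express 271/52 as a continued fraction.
[5; 4, 1, 2, 1, 2]

Euclidean algorithm steps:
271 = 5 × 52 + 11
52 = 4 × 11 + 8
11 = 1 × 8 + 3
8 = 2 × 3 + 2
3 = 1 × 2 + 1
2 = 2 × 1 + 0
Continued fraction: [5; 4, 1, 2, 1, 2]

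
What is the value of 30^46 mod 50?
0

Repeated squaring. Binary of 46 = 101110.
30^1 ≡ 30 (mod 50); 30^2 ≡ 0 (mod 50); 30^4 ≡ 0 (mod 50); 30^8 ≡ 0 (mod 50); 30^16 ≡ 0 (mod 50); 30^32 ≡ 0 (mod 50)
30^46 = 30^2 × 30^4 × 30^8 × 30^32 ≡ 0 (mod 50)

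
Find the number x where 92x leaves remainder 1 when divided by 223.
80

gcd(92, 223) = 1, so the inverse exists.
Extended Euclidean algorithm on (223, 92):
223 = 2 × 92 + 39  ⟹  39 = (1)·223 + (-2)·92
92 = 2 × 39 + 14  ⟹  14 = (-2)·223 + (5)·92
39 = 2 × 14 + 11  ⟹  11 = (5)·223 + (-12)·92
14 = 1 × 11 + 3  ⟹  3 = (-7)·223 + (17)·92
11 = 3 × 3 + 2  ⟹  2 = (26)·223 + (-63)·92
3 = 1 × 2 + 1  ⟹  1 = (-33)·223 + (80)·92
So (80)·92 ≡ 1 (mod 223), i.e. 92^(-1) ≡ 80 (mod 223).
Check: 92 × 80 = 7360 ≡ 1 (mod 223)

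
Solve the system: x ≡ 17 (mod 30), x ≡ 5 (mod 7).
47

Using Chinese Remainder Theorem:
M = 30 × 7 = 210
M1 = 7, M2 = 30
y1 = 7^(-1) mod 30 = 13
y2 = 30^(-1) mod 7 = 4
x = (17×7×13 + 5×30×4) mod 210 = 47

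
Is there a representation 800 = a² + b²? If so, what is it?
4² + 28² (a=4, b=28)

Factorization: 800 = 2^5 × 5^2
By Fermat: n is sum of two squares iff every prime p ≡ 3 (mod 4) appears to even power.
All primes ≡ 3 (mod 4) appear to even power.
Search a = 0, 1, 2, … for 800 - a² a perfect square: first hit at a = 4: 800 - 16 = 784 = 28².
800 = 4² + 28² = 16 + 784 ✓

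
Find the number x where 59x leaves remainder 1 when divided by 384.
371

gcd(59, 384) = 1, so the inverse exists.
Extended Euclidean algorithm on (384, 59):
384 = 6 × 59 + 30  ⟹  30 = (1)·384 + (-6)·59
59 = 1 × 30 + 29  ⟹  29 = (-1)·384 + (7)·59
30 = 1 × 29 + 1  ⟹  1 = (2)·384 + (-13)·59
So (-13)·59 ≡ 1 (mod 384), i.e. 59^(-1) ≡ -13 ≡ 371 (mod 384).
Check: 59 × 371 = 21889 ≡ 1 (mod 384)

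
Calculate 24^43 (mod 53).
49

Repeated squaring. Binary of 43 = 101011.
24^1 ≡ 24 (mod 53); 24^2 ≡ 46 (mod 53); 24^4 ≡ 49 (mod 53); 24^8 ≡ 16 (mod 53); 24^16 ≡ 44 (mod 53); 24^32 ≡ 28 (mod 53)
24^43 = 24^1 × 24^2 × 24^8 × 24^32 ≡ 49 (mod 53)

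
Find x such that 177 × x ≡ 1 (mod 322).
151

gcd(177, 322) = 1, so the inverse exists.
Extended Euclidean algorithm on (322, 177):
322 = 1 × 177 + 145  ⟹  145 = (1)·322 + (-1)·177
177 = 1 × 145 + 32  ⟹  32 = (-1)·322 + (2)·177
145 = 4 × 32 + 17  ⟹  17 = (5)·322 + (-9)·177
32 = 1 × 17 + 15  ⟹  15 = (-6)·322 + (11)·177
17 = 1 × 15 + 2  ⟹  2 = (11)·322 + (-20)·177
15 = 7 × 2 + 1  ⟹  1 = (-83)·322 + (151)·177
So (151)·177 ≡ 1 (mod 322), i.e. 177^(-1) ≡ 151 (mod 322).
Check: 177 × 151 = 26727 ≡ 1 (mod 322)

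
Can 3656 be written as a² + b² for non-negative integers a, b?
34² + 50² (a=34, b=50)

Factorization: 3656 = 2^3 × 457
By Fermat: n is sum of two squares iff every prime p ≡ 3 (mod 4) appears to even power.
All primes ≡ 3 (mod 4) appear to even power.
Search a = 0, 1, 2, … for 3656 - a² a perfect square: first hit at a = 34: 3656 - 1156 = 2500 = 50².
3656 = 34² + 50² = 1156 + 2500 ✓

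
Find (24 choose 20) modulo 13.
5

Using Lucas' theorem:
Write n=24 and k=20 in base 13:
n in base 13: [1, 11]
k in base 13: [1, 7]
C(24,20) mod 13 = ∏ C(n_i, k_i) mod 13
Digit binomials (mod 13): C(1,1) = 1; C(11,7) = 330 ≡ 5
Product: 1 × 5 = 5 ≡ 5 (mod 13)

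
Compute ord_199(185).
198

199 is prime, so ord(185) divides φ(199) = 198.
Divisors of 198: 1, 2, 3, 6, 9, 11, 18, 22, 33, 66, 99, 198.
Repeated squaring: 185^1 ≡ 185, 185^2 ≡ 196, 185^4 ≡ 9, 185^8 ≡ 81, 185^16 ≡ 193, 185^32 ≡ 36, 185^64 ≡ 102, 185^128 ≡ 56 (mod 199).
Test 185^d mod 199 for each divisor d in increasing order:
185^1 ≡ 185
185^2 ≡ 196
185^3 = 185^2·185^1 ≡ 42
185^6 = 185^4·185^2 ≡ 172
185^9 = 185^8·185^1 ≡ 60
185^11 = 185^8·185^2·185^1 ≡ 19
185^18 = 185^16·185^2 ≡ 18
185^22 = 185^16·185^4·185^2 ≡ 162
185^33 = 185^32·185^1 ≡ 93
185^66 = 185^64·185^2 ≡ 92
185^99 = 185^64·185^32·185^2·185^1 ≡ 198
185^198 = 185^128·185^64·185^4·185^2 ≡ 1  ← first divisor giving 1
The order is 198.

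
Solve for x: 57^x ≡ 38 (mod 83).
70

Baby-step giant-step with step n = ⌈√83⌉ = 10.
Baby steps 57^j mod 83 (j:value) for j=0..9: 0:1, 1:57, 2:12, 3:20, 4:61, 5:74, 6:68, 7:58, 8:69, 9:32.
Giant-step multiplier: 57^(-10) ≡ 57^(82-10) = 57^72 ≡ 41 (mod 83).
Giant steps γ_i = 38·41^i mod 83: γ_0=38, γ_1=64, γ_2=51, γ_3=16, γ_4=75, γ_5=4, γ_6=81, γ_7=1 (in table at j=0).
x = i·n + j = 7·10 + 0 = 70.
Check: 57^70 ≡ 38 (mod 83).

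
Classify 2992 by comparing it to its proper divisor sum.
abundant

Proper divisors of 2992: sum = 1 + 2 + 4 + 8 + 11 + 16 + 17 + 22 + ... + 272 + 374 + 748 + 1496 (19 divisors) = 3704
Since 3704 > 2992, 2992 is abundant.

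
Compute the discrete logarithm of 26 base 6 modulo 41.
17

Baby-step giant-step with step n = ⌈√41⌉ = 7.
Baby steps 6^j mod 41 (j:value) for j=0..6: 0:1, 1:6, 2:36, 3:11, 4:25, 5:27, 6:39.
Giant-step multiplier: 6^(-7) ≡ 6^(40-7) = 6^33 ≡ 17 (mod 41).
Giant steps γ_i = 26·17^i mod 41: γ_0=26, γ_1=32, γ_2=11 (in table at j=3).
x = i·n + j = 2·7 + 3 = 17.
Check: 6^17 ≡ 26 (mod 41).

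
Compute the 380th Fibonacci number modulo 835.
550

Matrix identity: Q^n = [[F_(n+1), F_n], [F_n, F_(n-1)]] with Q = [[1,1],[1,0]].
n = 380 = 101111100₂. Square-and-multiply, entries mod 835:
Q^1 = [[1,1],[1,0]]
Q^2 = (Q^1)² = [[2,1],[1,1]]
Q^5 = (Q^2)²·Q = [[8,5],[5,3]]
Q^11 = (Q^5)²·Q = [[144,89],[89,55]]
Q^23 = (Q^11)²·Q = [[443,267],[267,176]]
Q^47 = (Q^23)²·Q = [[281,338],[338,778]]
Q^95 = (Q^47)²·Q = [[47,320],[320,562]]
Q^190 = (Q^95)² = [[234,325],[325,744]]
Q^380 = (Q^190)² = [[61,550],[550,346]]
F_380 mod 835 = Q^380[0][1] = 550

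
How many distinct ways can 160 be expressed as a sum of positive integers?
107438159466

p(n) counts ways to write n as a sum of positive integers (order ignored).
Euler's pentagonal recurrence: p(k) = p(k-1) + p(k-2) - p(k-5) - p(k-7) + p(k-12) + p(k-15) - ... (offsets j(3j∓1)/2, signs ++--, p(0)=1, p(<0)=0).
DP table for k = 0..159: p(0)=1, p(1)=1, p(2)=2, p(3)=3, p(4)=5, p(5)=7, p(6)=11, p(7)=15, p(8)=22, p(9)=30, p(10)=42, p(11)=56, p(12)=77, p(13)=101, p(14)=135, p(15)=176, p(16)=231, p(17)=297, p(18)=385, p(19)=490, p(20)=627, p(21)=792, p(22)=1002, p(23)=1255, p(24)=1575, p(25)=1958, p(26)=2436, p(27)=3010, p(28)=3718, p(29)=4565, p(30)=5604, p(31)=6842, p(32)=8349, p(33)=10143, p(34)=12310, p(35)=14883, p(36)=17977, p(37)=21637, p(38)=26015, p(39)=31185, p(40)=37338, p(41)=44583, p(42)=53174, p(43)=63261, p(44)=75175, p(45)=89134, p(46)=105558, p(47)=124754, p(48)=147273, p(49)=173525, p(50)=204226, p(51)=239943, p(52)=281589, p(53)=329931, p(54)=386155, p(55)=451276, p(56)=526823, p(57)=614154, p(58)=715220, p(59)=831820, p(60)=966467, p(61)=1121505, p(62)=1300156, p(63)=1505499, p(64)=1741630, p(65)=2012558, p(66)=2323520, p(67)=2679689, p(68)=3087735, p(69)=3554345, p(70)=4087968, p(71)=4697205, p(72)=5392783, p(73)=6185689, p(74)=7089500, p(75)=8118264, p(76)=9289091, p(77)=10619863, p(78)=12132164, p(79)=13848650, p(80)=15796476, p(81)=18004327, p(82)=20506255, p(83)=23338469, p(84)=26543660, p(85)=30167357, p(86)=34262962, p(87)=38887673, p(88)=44108109, p(89)=49995925, p(90)=56634173, p(91)=64112359, p(92)=72533807, p(93)=82010177, p(94)=92669720, p(95)=104651419, p(96)=118114304, p(97)=133230930, p(98)=150198136, p(99)=169229875, p(100)=190569292, p(101)=214481126, p(102)=241265379, p(103)=271248950, p(104)=304801365, p(105)=342325709, p(106)=384276336, p(107)=431149389, p(108)=483502844, p(109)=541946240, p(110)=607163746, p(111)=679903203, p(112)=761002156, p(113)=851376628, p(114)=952050665, p(115)=1064144451, p(116)=1188908248, p(117)=1327710076, p(118)=1482074143, p(119)=1653668665, p(120)=1844349560, p(121)=2056148051, p(122)=2291320912, p(123)=2552338241, p(124)=2841940500, p(125)=3163127352, p(126)=3519222692, p(127)=3913864295, p(128)=4351078600, p(129)=4835271870, p(130)=5371315400, p(131)=5964539504, p(132)=6620830889, p(133)=7346629512, p(134)=8149040695, p(135)=9035836076, p(136)=10015581680, p(137)=11097645016, p(138)=12292341831, p(139)=13610949895, p(140)=15065878135, p(141)=16670689208, p(142)=18440293320, p(143)=20390982757, p(144)=22540654445, p(145)=24908858009, p(146)=27517052599, p(147)=30388671978, p(148)=33549419497, p(149)=37027355200, p(150)=40853235313, p(151)=45060624582, p(152)=49686288421, p(153)=54770336324, p(154)=60356673280, p(155)=66493182097, p(156)=73232243759, p(157)=80630964769, p(158)=88751778802, p(159)=97662728555.
Final step: p(160) = p(159) + p(158) - p(155) - p(153) + p(148) + p(145) - p(138) - p(134) + p(125) + p(120) - p(109) - p(103) + p(90) + p(83) - p(68) - p(60) + p(43) + p(34) - p(15) - p(5)
= 97662728555 + 88751778802 - 66493182097 - 54770336324 + 33549419497 + 24908858009 - 12292341831 - 8149040695 + 3163127352 + 1844349560 - 541946240 - 271248950 + 56634173 + 23338469 - 3087735 - 966467 + 63261 + 12310 - 176 - 7
= 107438159466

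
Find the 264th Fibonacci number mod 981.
117

Matrix identity: Q^n = [[F_(n+1), F_n], [F_n, F_(n-1)]] with Q = [[1,1],[1,0]].
n = 264 = 100001000₂. Square-and-multiply, entries mod 981:
Q^1 = [[1,1],[1,0]]
Q^2 = (Q^1)² = [[2,1],[1,1]]
Q^4 = (Q^2)² = [[5,3],[3,2]]
Q^8 = (Q^4)² = [[34,21],[21,13]]
Q^16 = (Q^8)² = [[616,6],[6,610]]
Q^33 = (Q^16)²·Q = [[334,826],[826,489]]
Q^66 = (Q^33)² = [[203,946],[946,238]]
Q^132 = (Q^66)² = [[251,261],[261,971]]
Q^264 = (Q^132)² = [[649,117],[117,532]]
F_264 mod 981 = Q^264[0][1] = 117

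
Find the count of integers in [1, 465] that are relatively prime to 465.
240

465 = 3 × 5 × 31
φ(n) = n × ∏(1 - 1/p) for each prime p dividing n
φ(465) = 465 × (1 - 1/3) × (1 - 1/5) × (1 - 1/31) = 240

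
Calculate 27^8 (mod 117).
27

Repeated squaring. Binary of 8 = 1000.
27^1 ≡ 27 (mod 117); 27^2 ≡ 27 (mod 117); 27^4 ≡ 27 (mod 117); 27^8 ≡ 27 (mod 117)
27^8 = 27^8 ≡ 27 (mod 117)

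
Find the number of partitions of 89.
49995925

p(n) counts ways to write n as a sum of positive integers (order ignored).
Euler's pentagonal recurrence: p(k) = p(k-1) + p(k-2) - p(k-5) - p(k-7) + p(k-12) + p(k-15) - ... (offsets j(3j∓1)/2, signs ++--, p(0)=1, p(<0)=0).
DP table for k = 0..88: p(0)=1, p(1)=1, p(2)=2, p(3)=3, p(4)=5, p(5)=7, p(6)=11, p(7)=15, p(8)=22, p(9)=30, p(10)=42, p(11)=56, p(12)=77, p(13)=101, p(14)=135, p(15)=176, p(16)=231, p(17)=297, p(18)=385, p(19)=490, p(20)=627, p(21)=792, p(22)=1002, p(23)=1255, p(24)=1575, p(25)=1958, p(26)=2436, p(27)=3010, p(28)=3718, p(29)=4565, p(30)=5604, p(31)=6842, p(32)=8349, p(33)=10143, p(34)=12310, p(35)=14883, p(36)=17977, p(37)=21637, p(38)=26015, p(39)=31185, p(40)=37338, p(41)=44583, p(42)=53174, p(43)=63261, p(44)=75175, p(45)=89134, p(46)=105558, p(47)=124754, p(48)=147273, p(49)=173525, p(50)=204226, p(51)=239943, p(52)=281589, p(53)=329931, p(54)=386155, p(55)=451276, p(56)=526823, p(57)=614154, p(58)=715220, p(59)=831820, p(60)=966467, p(61)=1121505, p(62)=1300156, p(63)=1505499, p(64)=1741630, p(65)=2012558, p(66)=2323520, p(67)=2679689, p(68)=3087735, p(69)=3554345, p(70)=4087968, p(71)=4697205, p(72)=5392783, p(73)=6185689, p(74)=7089500, p(75)=8118264, p(76)=9289091, p(77)=10619863, p(78)=12132164, p(79)=13848650, p(80)=15796476, p(81)=18004327, p(82)=20506255, p(83)=23338469, p(84)=26543660, p(85)=30167357, p(86)=34262962, p(87)=38887673, p(88)=44108109.
Final step: p(89) = p(88) + p(87) - p(84) - p(82) + p(77) + p(74) - p(67) - p(63) + p(54) + p(49) - p(38) - p(32) + p(19) + p(12)
= 44108109 + 38887673 - 26543660 - 20506255 + 10619863 + 7089500 - 2679689 - 1505499 + 386155 + 173525 - 26015 - 8349 + 490 + 77
= 49995925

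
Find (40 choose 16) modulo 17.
0

Using Lucas' theorem:
Write n=40 and k=16 in base 17:
n in base 17: [2, 6]
k in base 17: [0, 16]
C(40,16) mod 17 = ∏ C(n_i, k_i) mod 17
Digit binomials (mod 17): C(2,0) = 1; C(6,16) = 0 (k_i > n_i)
Product: 1 × 0 = 0 ≡ 0 (mod 17)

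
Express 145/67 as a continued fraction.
[2; 6, 11]

Euclidean algorithm steps:
145 = 2 × 67 + 11
67 = 6 × 11 + 1
11 = 11 × 1 + 0
Continued fraction: [2; 6, 11]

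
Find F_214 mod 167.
57

Matrix identity: Q^n = [[F_(n+1), F_n], [F_n, F_(n-1)]] with Q = [[1,1],[1,0]].
n = 214 = 11010110₂. Square-and-multiply, entries mod 167:
Q^1 = [[1,1],[1,0]]
Q^3 = (Q^1)²·Q = [[3,2],[2,1]]
Q^6 = (Q^3)² = [[13,8],[8,5]]
Q^13 = (Q^6)²·Q = [[43,66],[66,144]]
Q^26 = (Q^13)² = [[26,151],[151,42]]
Q^53 = (Q^26)²·Q = [[11,97],[97,81]]
Q^107 = (Q^53)²·Q = [[84,11],[11,73]]
Q^214 = (Q^107)² = [[163,57],[57,106]]
F_214 mod 167 = Q^214[0][1] = 57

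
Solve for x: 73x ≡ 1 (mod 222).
73

gcd(73, 222) = 1, so the inverse exists.
Extended Euclidean algorithm on (222, 73):
222 = 3 × 73 + 3  ⟹  3 = (1)·222 + (-3)·73
73 = 24 × 3 + 1  ⟹  1 = (-24)·222 + (73)·73
So (73)·73 ≡ 1 (mod 222), i.e. 73^(-1) ≡ 73 (mod 222).
Check: 73 × 73 = 5329 ≡ 1 (mod 222)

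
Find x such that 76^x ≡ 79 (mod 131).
55

Baby-step giant-step with step n = ⌈√131⌉ = 12.
Baby steps 76^j mod 131 (j:value) for j=0..11: 0:1, 1:76, 2:12, 3:126, 4:13, 5:71, 6:25, 7:66, 8:38, 9:6, 10:63, 11:72.
Giant-step multiplier: 76^(-12) ≡ 76^(130-12) = 76^118 ≡ 48 (mod 131).
Giant steps γ_i = 79·48^i mod 131: γ_0=79, γ_1=124, γ_2=57, γ_3=116, γ_4=66 (in table at j=7).
x = i·n + j = 4·12 + 7 = 55.
Check: 76^55 ≡ 79 (mod 131).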